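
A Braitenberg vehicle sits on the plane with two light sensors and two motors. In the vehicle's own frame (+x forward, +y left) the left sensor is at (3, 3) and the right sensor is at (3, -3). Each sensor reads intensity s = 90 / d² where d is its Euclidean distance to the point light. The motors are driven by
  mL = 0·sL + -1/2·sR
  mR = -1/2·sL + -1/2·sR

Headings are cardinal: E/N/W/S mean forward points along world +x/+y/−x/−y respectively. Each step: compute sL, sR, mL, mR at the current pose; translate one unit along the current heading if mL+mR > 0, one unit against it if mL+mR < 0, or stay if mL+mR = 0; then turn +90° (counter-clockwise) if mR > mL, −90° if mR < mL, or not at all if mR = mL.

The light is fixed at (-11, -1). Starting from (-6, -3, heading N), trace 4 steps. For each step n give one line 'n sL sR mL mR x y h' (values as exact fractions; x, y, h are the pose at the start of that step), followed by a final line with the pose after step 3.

n=0: pose=(-6,-3,N); sL=18, sR=18/13; mL=-9/13, mR=-126/13; mL+mR=-135/13 → advance -1; mR−mL=-9 → turn -1·90°
n=1: pose=(-6,-4,E); sL=45/32, sR=9/10; mL=-9/20, mR=-369/320; mL+mR=-513/320 → advance -1; mR−mL=-45/64 → turn -1·90°
n=2: pose=(-7,-4,S); sL=18/17, sR=90/37; mL=-45/37, mR=-1098/629; mL+mR=-1863/629 → advance -1; mR−mL=-9/17 → turn -1·90°
n=3: pose=(-7,-3,W); sL=45/13, sR=45; mL=-45/2, mR=-315/13; mL+mR=-1215/26 → advance -1; mR−mL=-45/26 → turn -1·90°

0 18 18/13 -9/13 -126/13 -6 -3 N
1 45/32 9/10 -9/20 -369/320 -6 -4 E
2 18/17 90/37 -45/37 -1098/629 -7 -4 S
3 45/13 45 -45/2 -315/13 -7 -3 W
final -6 -3 N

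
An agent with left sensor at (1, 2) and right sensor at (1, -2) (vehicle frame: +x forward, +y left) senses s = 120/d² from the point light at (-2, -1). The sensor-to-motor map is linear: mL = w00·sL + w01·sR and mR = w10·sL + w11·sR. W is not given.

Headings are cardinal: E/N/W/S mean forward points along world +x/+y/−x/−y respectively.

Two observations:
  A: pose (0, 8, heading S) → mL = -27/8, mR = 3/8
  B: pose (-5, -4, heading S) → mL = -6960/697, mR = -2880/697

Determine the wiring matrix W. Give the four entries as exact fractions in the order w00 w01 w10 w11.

-1 -1 -1 1

obs A: pose=(0,8,S) → sL=3/2, sR=15/8, mL=-27/8, mR=3/8
obs B: pose=(-5,-4,S) → sL=120/17, sR=120/41, mL=-6960/697, mR=-2880/697
sensor matrix S = [[3/2, 15/8], [120/17, 120/41]]; det S = -6165/697
solve [mL_A; mL_B] = S·[w00; w01] and [mR_A; mR_B] = S·[w10; w11]:
  w00 = -1, w01 = -1, w10 = -1, w11 = 1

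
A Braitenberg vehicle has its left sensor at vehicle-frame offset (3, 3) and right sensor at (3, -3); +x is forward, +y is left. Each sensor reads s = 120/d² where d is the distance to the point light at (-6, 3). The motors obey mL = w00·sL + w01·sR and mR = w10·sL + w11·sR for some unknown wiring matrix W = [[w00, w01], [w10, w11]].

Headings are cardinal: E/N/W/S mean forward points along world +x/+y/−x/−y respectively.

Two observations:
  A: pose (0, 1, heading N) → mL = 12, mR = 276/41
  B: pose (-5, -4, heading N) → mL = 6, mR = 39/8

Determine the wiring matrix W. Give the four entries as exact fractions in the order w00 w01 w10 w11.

1 0 1/2 1/2

obs A: pose=(0,1,N) → sL=12, sR=60/41, mL=12, mR=276/41
obs B: pose=(-5,-4,N) → sL=6, sR=15/4, mL=6, mR=39/8
sensor matrix S = [[12, 60/41], [6, 15/4]]; det S = 1485/41
solve [mL_A; mL_B] = S·[w00; w01] and [mR_A; mR_B] = S·[w10; w11]:
  w00 = 1, w01 = 0, w10 = 1/2, w11 = 1/2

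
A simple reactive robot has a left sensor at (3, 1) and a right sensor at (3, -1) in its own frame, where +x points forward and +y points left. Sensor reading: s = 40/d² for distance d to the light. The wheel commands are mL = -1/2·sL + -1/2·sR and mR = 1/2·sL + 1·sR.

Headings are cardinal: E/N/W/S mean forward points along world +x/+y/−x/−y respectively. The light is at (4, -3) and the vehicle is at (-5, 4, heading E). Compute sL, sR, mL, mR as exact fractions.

2/5 5/9 -43/90 34/45

left sensor world pos  = (-2, 5); dL² = 100
right sensor world pos = (-2, 3); dR² = 72
sL = 40/100 = 2/5
sR = 40/72 = 5/9
mL = -1/2·sL + -1/2·sR = -43/90
mR = 1/2·sL + 1·sR = 34/45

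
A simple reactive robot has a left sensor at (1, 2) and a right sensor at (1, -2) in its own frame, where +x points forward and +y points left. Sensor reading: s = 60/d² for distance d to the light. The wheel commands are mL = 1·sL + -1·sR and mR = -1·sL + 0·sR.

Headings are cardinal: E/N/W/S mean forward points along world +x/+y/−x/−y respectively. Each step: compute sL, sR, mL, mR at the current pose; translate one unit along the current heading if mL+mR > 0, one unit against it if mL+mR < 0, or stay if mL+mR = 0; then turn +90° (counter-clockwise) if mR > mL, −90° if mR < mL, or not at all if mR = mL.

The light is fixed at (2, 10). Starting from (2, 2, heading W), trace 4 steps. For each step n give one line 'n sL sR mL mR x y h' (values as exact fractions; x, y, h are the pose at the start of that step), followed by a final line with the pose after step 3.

0 60/101 60/37 -3840/3737 -60/101 2 2 W
1 2/3 30/41 -8/123 -2/3 3 2 S
2 20/27 12/5 -224/135 -20/27 3 3 W
3 3/4 15/16 -3/16 -3/4 4 3 S
final 4 4 W

n=0: pose=(2,2,W); sL=60/101, sR=60/37; mL=-3840/3737, mR=-60/101; mL+mR=-60/37 → advance -1; mR−mL=1620/3737 → turn +1·90°
n=1: pose=(3,2,S); sL=2/3, sR=30/41; mL=-8/123, mR=-2/3; mL+mR=-30/41 → advance -1; mR−mL=-74/123 → turn -1·90°
n=2: pose=(3,3,W); sL=20/27, sR=12/5; mL=-224/135, mR=-20/27; mL+mR=-12/5 → advance -1; mR−mL=124/135 → turn +1·90°
n=3: pose=(4,3,S); sL=3/4, sR=15/16; mL=-3/16, mR=-3/4; mL+mR=-15/16 → advance -1; mR−mL=-9/16 → turn -1·90°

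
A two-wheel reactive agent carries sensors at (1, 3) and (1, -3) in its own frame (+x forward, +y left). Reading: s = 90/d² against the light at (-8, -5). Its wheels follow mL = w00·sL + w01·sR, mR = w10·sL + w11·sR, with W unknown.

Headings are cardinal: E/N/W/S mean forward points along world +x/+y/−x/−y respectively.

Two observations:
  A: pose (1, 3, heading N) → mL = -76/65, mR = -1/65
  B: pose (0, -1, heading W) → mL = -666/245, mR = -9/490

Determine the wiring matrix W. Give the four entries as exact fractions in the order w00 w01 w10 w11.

obs A: pose=(1,3,N) → sL=10/13, sR=2/5, mL=-76/65, mR=-1/65
obs B: pose=(0,-1,W) → sL=9/5, sR=45/49, mL=-666/245, mR=-9/490
sensor matrix S = [[10/13, 2/5], [9/5, 45/49]]; det S = -216/15925
solve [mL_A; mL_B] = S·[w00; w01] and [mR_A; mR_B] = S·[w10; w11]:
  w00 = -1, w01 = -1, w10 = 1/2, w11 = -1

-1 -1 1/2 -1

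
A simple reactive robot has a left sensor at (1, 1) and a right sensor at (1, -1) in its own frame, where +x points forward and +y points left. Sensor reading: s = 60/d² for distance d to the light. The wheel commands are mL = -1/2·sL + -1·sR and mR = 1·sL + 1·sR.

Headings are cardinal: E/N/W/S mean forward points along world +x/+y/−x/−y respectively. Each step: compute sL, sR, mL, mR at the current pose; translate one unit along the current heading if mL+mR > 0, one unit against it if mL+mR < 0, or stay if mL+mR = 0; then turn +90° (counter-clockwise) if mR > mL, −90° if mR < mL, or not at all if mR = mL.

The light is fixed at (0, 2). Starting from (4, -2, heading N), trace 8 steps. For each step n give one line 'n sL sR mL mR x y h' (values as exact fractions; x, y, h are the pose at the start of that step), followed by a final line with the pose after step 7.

n=0: pose=(4,-2,N); sL=10/3, sR=30/17; mL=-175/51, mR=260/51; mL+mR=5/3 → advance +1; mR−mL=145/17 → turn +1·90°
n=1: pose=(4,-1,W); sL=12/5, sR=60/13; mL=-378/65, mR=456/65; mL+mR=6/5 → advance +1; mR−mL=834/65 → turn +1·90°
n=2: pose=(3,-1,S); sL=15/8, sR=3; mL=-63/16, mR=39/8; mL+mR=15/16 → advance +1; mR−mL=141/16 → turn +1·90°
n=3: pose=(3,-2,E); sL=12/5, sR=60/41; mL=-546/205, mR=792/205; mL+mR=6/5 → advance +1; mR−mL=1338/205 → turn +1·90°
n=4: pose=(4,-2,N); sL=10/3, sR=30/17; mL=-175/51, mR=260/51; mL+mR=5/3 → advance +1; mR−mL=145/17 → turn +1·90°
n=5: pose=(4,-1,W); sL=12/5, sR=60/13; mL=-378/65, mR=456/65; mL+mR=6/5 → advance +1; mR−mL=834/65 → turn +1·90°
n=6: pose=(3,-1,S); sL=15/8, sR=3; mL=-63/16, mR=39/8; mL+mR=15/16 → advance +1; mR−mL=141/16 → turn +1·90°
n=7: pose=(3,-2,E); sL=12/5, sR=60/41; mL=-546/205, mR=792/205; mL+mR=6/5 → advance +1; mR−mL=1338/205 → turn +1·90°

0 10/3 30/17 -175/51 260/51 4 -2 N
1 12/5 60/13 -378/65 456/65 4 -1 W
2 15/8 3 -63/16 39/8 3 -1 S
3 12/5 60/41 -546/205 792/205 3 -2 E
4 10/3 30/17 -175/51 260/51 4 -2 N
5 12/5 60/13 -378/65 456/65 4 -1 W
6 15/8 3 -63/16 39/8 3 -1 S
7 12/5 60/41 -546/205 792/205 3 -2 E
final 4 -2 N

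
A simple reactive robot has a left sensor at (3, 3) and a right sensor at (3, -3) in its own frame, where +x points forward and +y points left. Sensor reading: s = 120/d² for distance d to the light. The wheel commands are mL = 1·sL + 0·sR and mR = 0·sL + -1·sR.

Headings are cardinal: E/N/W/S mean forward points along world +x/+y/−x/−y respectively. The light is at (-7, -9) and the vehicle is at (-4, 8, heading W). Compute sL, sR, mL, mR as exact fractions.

left sensor world pos  = (-7, 5); dL² = 196
right sensor world pos = (-7, 11); dR² = 400
sL = 120/196 = 30/49
sR = 120/400 = 3/10
mL = 1·sL + 0·sR = 30/49
mR = 0·sL + -1·sR = -3/10

30/49 3/10 30/49 -3/10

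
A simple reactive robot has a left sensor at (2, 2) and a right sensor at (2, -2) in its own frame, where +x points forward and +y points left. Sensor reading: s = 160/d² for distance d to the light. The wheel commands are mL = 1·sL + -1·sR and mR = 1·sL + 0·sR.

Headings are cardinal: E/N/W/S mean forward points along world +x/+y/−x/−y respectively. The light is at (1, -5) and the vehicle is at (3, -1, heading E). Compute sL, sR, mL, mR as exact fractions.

left sensor world pos  = (5, 1); dL² = 52
right sensor world pos = (5, -3); dR² = 20
sL = 160/52 = 40/13
sR = 160/20 = 8
mL = 1·sL + -1·sR = -64/13
mR = 1·sL + 0·sR = 40/13

40/13 8 -64/13 40/13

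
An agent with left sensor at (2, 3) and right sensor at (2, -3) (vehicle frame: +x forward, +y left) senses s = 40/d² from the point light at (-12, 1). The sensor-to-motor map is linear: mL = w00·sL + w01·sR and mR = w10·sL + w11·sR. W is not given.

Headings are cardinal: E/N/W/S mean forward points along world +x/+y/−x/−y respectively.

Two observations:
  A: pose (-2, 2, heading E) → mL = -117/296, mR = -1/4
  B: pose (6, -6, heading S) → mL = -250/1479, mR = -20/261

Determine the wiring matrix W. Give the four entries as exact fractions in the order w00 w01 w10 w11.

-1/2 -1 -1 0

obs A: pose=(-2,2,E) → sL=1/4, sR=10/37, mL=-117/296, mR=-1/4
obs B: pose=(6,-6,S) → sL=20/261, sR=20/153, mL=-250/1479, mR=-20/261
sensor matrix S = [[1/4, 10/37], [20/261, 20/153]]; det S = 655/54723
solve [mL_A; mL_B] = S·[w00; w01] and [mR_A; mR_B] = S·[w10; w11]:
  w00 = -1/2, w01 = -1, w10 = -1, w11 = 0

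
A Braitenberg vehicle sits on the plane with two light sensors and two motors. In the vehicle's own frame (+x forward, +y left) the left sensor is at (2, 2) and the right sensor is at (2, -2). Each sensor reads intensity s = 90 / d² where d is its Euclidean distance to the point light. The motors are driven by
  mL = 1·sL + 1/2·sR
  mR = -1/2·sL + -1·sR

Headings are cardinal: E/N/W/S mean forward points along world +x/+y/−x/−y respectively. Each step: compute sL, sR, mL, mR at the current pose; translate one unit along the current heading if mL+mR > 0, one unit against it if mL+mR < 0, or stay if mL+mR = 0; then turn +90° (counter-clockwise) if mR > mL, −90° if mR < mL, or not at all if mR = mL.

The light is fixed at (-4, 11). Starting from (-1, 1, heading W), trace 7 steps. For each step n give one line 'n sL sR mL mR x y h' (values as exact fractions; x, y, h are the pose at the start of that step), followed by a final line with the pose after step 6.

0 18/29 18/13 495/377 -639/377 -1 1 W
1 45/34 9/10 603/340 -531/340 0 1 N
2 18/17 90/157 3591/2669 -2943/2669 0 2 E
3 9/17 9/13 387/442 -423/442 1 2 S
4 90/109 2 199/109 -263/109 1 3 W
5 45/26 9/10 567/260 -459/260 2 3 N
6 90/89 18/29 3411/2581 -2907/2581 2 4 E
final 3 4 S

n=0: pose=(-1,1,W); sL=18/29, sR=18/13; mL=495/377, mR=-639/377; mL+mR=-144/377 → advance -1; mR−mL=-1134/377 → turn -1·90°
n=1: pose=(0,1,N); sL=45/34, sR=9/10; mL=603/340, mR=-531/340; mL+mR=18/85 → advance +1; mR−mL=-567/170 → turn -1·90°
n=2: pose=(0,2,E); sL=18/17, sR=90/157; mL=3591/2669, mR=-2943/2669; mL+mR=648/2669 → advance +1; mR−mL=-6534/2669 → turn -1·90°
n=3: pose=(1,2,S); sL=9/17, sR=9/13; mL=387/442, mR=-423/442; mL+mR=-18/221 → advance -1; mR−mL=-405/221 → turn -1·90°
n=4: pose=(1,3,W); sL=90/109, sR=2; mL=199/109, mR=-263/109; mL+mR=-64/109 → advance -1; mR−mL=-462/109 → turn -1·90°
n=5: pose=(2,3,N); sL=45/26, sR=9/10; mL=567/260, mR=-459/260; mL+mR=27/65 → advance +1; mR−mL=-513/130 → turn -1·90°
n=6: pose=(2,4,E); sL=90/89, sR=18/29; mL=3411/2581, mR=-2907/2581; mL+mR=504/2581 → advance +1; mR−mL=-6318/2581 → turn -1·90°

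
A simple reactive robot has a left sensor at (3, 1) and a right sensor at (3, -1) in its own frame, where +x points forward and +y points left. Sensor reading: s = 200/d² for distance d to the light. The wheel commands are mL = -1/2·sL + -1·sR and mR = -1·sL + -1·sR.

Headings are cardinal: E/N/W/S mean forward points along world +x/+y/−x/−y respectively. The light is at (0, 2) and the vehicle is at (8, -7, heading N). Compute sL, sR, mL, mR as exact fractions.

40/17 200/117 -5740/1989 -8080/1989

left sensor world pos  = (7, -4); dL² = 85
right sensor world pos = (9, -4); dR² = 117
sL = 200/85 = 40/17
sR = 200/117 = 200/117
mL = -1/2·sL + -1·sR = -5740/1989
mR = -1·sL + -1·sR = -8080/1989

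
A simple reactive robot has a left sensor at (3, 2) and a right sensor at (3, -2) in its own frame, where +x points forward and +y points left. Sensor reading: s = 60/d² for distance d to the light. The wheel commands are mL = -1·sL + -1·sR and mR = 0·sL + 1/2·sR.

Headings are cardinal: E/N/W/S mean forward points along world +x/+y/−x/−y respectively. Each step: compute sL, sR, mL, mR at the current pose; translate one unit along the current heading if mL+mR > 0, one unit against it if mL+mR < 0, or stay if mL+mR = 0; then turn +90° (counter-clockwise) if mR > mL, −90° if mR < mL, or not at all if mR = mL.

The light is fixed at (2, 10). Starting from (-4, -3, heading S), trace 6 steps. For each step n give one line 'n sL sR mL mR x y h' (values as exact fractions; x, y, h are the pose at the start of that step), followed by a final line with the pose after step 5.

n=0: pose=(-4,-3,S); sL=15/68, sR=3/16; mL=-111/272, mR=3/32; mL+mR=-171/544 → advance -1; mR−mL=273/544 → turn +1·90°
n=1: pose=(-4,-2,E); sL=60/109, sR=12/41; mL=-3768/4469, mR=6/41; mL+mR=-3114/4469 → advance -1; mR−mL=4422/4469 → turn +1·90°
n=2: pose=(-5,-2,N); sL=10/27, sR=30/53; mL=-1340/1431, mR=15/53; mL+mR=-935/1431 → advance -1; mR−mL=1745/1431 → turn +1·90°
n=3: pose=(-5,-3,W); sL=12/65, sR=60/221; mL=-504/1105, mR=30/221; mL+mR=-354/1105 → advance -1; mR−mL=654/1105 → turn +1·90°
n=4: pose=(-4,-3,S); sL=15/68, sR=3/16; mL=-111/272, mR=3/32; mL+mR=-171/544 → advance -1; mR−mL=273/544 → turn +1·90°
n=5: pose=(-4,-2,E); sL=60/109, sR=12/41; mL=-3768/4469, mR=6/41; mL+mR=-3114/4469 → advance -1; mR−mL=4422/4469 → turn +1·90°

0 15/68 3/16 -111/272 3/32 -4 -3 S
1 60/109 12/41 -3768/4469 6/41 -4 -2 E
2 10/27 30/53 -1340/1431 15/53 -5 -2 N
3 12/65 60/221 -504/1105 30/221 -5 -3 W
4 15/68 3/16 -111/272 3/32 -4 -3 S
5 60/109 12/41 -3768/4469 6/41 -4 -2 E
final -5 -2 N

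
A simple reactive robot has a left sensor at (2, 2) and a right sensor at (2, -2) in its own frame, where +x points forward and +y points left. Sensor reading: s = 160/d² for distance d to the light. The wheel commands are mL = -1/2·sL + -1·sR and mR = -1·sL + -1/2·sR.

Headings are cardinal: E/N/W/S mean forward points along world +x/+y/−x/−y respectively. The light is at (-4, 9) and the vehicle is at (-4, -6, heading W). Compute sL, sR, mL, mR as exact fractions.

left sensor world pos  = (-6, -8); dL² = 293
right sensor world pos = (-6, -4); dR² = 173
sL = 160/293 = 160/293
sR = 160/173 = 160/173
mL = -1/2·sL + -1·sR = -60720/50689
mR = -1·sL + -1/2·sR = -51120/50689

160/293 160/173 -60720/50689 -51120/50689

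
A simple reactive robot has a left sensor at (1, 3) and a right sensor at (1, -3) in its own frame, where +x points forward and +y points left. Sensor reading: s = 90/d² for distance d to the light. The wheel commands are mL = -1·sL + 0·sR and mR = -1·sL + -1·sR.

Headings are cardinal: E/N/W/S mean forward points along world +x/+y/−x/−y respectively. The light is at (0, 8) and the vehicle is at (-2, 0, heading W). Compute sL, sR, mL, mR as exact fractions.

9/13 45/17 -9/13 -738/221

left sensor world pos  = (-3, -3); dL² = 130
right sensor world pos = (-3, 3); dR² = 34
sL = 90/130 = 9/13
sR = 90/34 = 45/17
mL = -1·sL + 0·sR = -9/13
mR = -1·sL + -1·sR = -738/221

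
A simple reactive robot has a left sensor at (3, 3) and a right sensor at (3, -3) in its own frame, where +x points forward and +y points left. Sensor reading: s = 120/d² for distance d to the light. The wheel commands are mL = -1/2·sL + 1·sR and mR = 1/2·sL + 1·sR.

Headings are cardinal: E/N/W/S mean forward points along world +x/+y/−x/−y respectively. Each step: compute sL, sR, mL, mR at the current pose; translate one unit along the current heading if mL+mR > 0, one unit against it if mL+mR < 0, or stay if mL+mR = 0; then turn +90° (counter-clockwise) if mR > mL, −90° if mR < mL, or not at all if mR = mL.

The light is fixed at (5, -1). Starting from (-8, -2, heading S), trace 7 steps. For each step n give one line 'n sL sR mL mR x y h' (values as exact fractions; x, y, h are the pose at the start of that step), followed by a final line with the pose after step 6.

n=0: pose=(-8,-2,S); sL=30/29, sR=15/34; mL=-75/986, mR=945/986; mL+mR=15/17 → advance +1; mR−mL=30/29 → turn +1·90°
n=1: pose=(-8,-3,E); sL=120/101, sR=24/25; mL=924/2525, mR=3924/2525; mL+mR=48/25 → advance +1; mR−mL=120/101 → turn +1·90°
n=2: pose=(-7,-3,N); sL=60/113, sR=60/41; mL=5550/4633, mR=8010/4633; mL+mR=120/41 → advance +1; mR−mL=60/113 → turn +1·90°
n=3: pose=(-7,-2,W); sL=120/241, sR=120/229; mL=15180/55189, mR=42660/55189; mL+mR=240/229 → advance +1; mR−mL=120/241 → turn +1·90°
n=4: pose=(-8,-2,S); sL=30/29, sR=15/34; mL=-75/986, mR=945/986; mL+mR=15/17 → advance +1; mR−mL=30/29 → turn +1·90°
n=5: pose=(-8,-3,E); sL=120/101, sR=24/25; mL=924/2525, mR=3924/2525; mL+mR=48/25 → advance +1; mR−mL=120/101 → turn +1·90°
n=6: pose=(-7,-3,N); sL=60/113, sR=60/41; mL=5550/4633, mR=8010/4633; mL+mR=120/41 → advance +1; mR−mL=60/113 → turn +1·90°

0 30/29 15/34 -75/986 945/986 -8 -2 S
1 120/101 24/25 924/2525 3924/2525 -8 -3 E
2 60/113 60/41 5550/4633 8010/4633 -7 -3 N
3 120/241 120/229 15180/55189 42660/55189 -7 -2 W
4 30/29 15/34 -75/986 945/986 -8 -2 S
5 120/101 24/25 924/2525 3924/2525 -8 -3 E
6 60/113 60/41 5550/4633 8010/4633 -7 -3 N
final -7 -2 W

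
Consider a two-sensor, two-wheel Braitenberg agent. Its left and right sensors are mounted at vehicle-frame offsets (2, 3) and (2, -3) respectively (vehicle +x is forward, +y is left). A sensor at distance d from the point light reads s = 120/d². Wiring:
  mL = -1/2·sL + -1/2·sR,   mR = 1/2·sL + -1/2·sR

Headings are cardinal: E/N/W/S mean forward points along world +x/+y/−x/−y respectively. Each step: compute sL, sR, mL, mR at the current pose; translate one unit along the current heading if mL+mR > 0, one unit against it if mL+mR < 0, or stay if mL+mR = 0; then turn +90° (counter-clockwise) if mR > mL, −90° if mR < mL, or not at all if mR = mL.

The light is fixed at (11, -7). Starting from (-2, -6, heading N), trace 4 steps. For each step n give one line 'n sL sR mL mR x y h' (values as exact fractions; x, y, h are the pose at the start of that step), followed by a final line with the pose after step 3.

n=0: pose=(-2,-6,N); sL=24/53, sR=120/109; mL=-4488/5777, mR=-1872/5777; mL+mR=-120/109 → advance -1; mR−mL=24/53 → turn +1·90°
n=1: pose=(-2,-7,W); sL=20/39, sR=20/39; mL=-20/39, mR=0; mL+mR=-20/39 → advance -1; mR−mL=20/39 → turn +1·90°
n=2: pose=(-1,-7,S); sL=24/17, sR=120/229; mL=-3768/3893, mR=1728/3893; mL+mR=-120/229 → advance -1; mR−mL=24/17 → turn +1·90°
n=3: pose=(-1,-6,E); sL=30/29, sR=15/13; mL=-825/754, mR=-45/754; mL+mR=-15/13 → advance -1; mR−mL=30/29 → turn +1·90°

0 24/53 120/109 -4488/5777 -1872/5777 -2 -6 N
1 20/39 20/39 -20/39 0 -2 -7 W
2 24/17 120/229 -3768/3893 1728/3893 -1 -7 S
3 30/29 15/13 -825/754 -45/754 -1 -6 E
final -2 -6 N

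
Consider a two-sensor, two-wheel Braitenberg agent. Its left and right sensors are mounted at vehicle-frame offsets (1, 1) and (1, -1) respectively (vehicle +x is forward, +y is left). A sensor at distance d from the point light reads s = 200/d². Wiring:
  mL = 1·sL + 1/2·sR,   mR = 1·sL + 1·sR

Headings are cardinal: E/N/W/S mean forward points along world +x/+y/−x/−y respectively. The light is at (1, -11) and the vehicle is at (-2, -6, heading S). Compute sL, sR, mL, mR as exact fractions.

10 25/4 105/8 65/4

left sensor world pos  = (-1, -7); dL² = 20
right sensor world pos = (-3, -7); dR² = 32
sL = 200/20 = 10
sR = 200/32 = 25/4
mL = 1·sL + 1/2·sR = 105/8
mR = 1·sL + 1·sR = 65/4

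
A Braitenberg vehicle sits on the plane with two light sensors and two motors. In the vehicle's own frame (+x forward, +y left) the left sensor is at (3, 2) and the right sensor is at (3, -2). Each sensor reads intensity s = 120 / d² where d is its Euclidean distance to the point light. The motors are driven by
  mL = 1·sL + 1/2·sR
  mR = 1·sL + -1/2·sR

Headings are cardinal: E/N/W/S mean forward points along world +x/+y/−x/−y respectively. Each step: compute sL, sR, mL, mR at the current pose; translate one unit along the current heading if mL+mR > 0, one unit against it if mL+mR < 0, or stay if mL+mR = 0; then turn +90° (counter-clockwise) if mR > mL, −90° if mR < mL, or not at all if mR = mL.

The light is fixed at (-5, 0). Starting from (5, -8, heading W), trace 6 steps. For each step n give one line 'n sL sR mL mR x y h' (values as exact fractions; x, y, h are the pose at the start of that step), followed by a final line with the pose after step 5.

n=0: pose=(5,-8,W); sL=120/149, sR=24/17; mL=3828/2533, mR=252/2533; mL+mR=240/149 → advance +1; mR−mL=-24/17 → turn -1·90°
n=1: pose=(4,-8,N); sL=60/37, sR=60/73; mL=5490/2701, mR=3270/2701; mL+mR=120/37 → advance +1; mR−mL=-60/73 → turn -1·90°
n=2: pose=(4,-7,E); sL=120/169, sR=8/15; mL=2476/2535, mR=1124/2535; mL+mR=240/169 → advance +1; mR−mL=-8/15 → turn -1·90°
n=3: pose=(5,-7,S); sL=30/61, sR=30/41; mL=2145/2501, mR=315/2501; mL+mR=60/61 → advance +1; mR−mL=-30/41 → turn -1·90°
n=4: pose=(5,-8,W); sL=120/149, sR=24/17; mL=3828/2533, mR=252/2533; mL+mR=240/149 → advance +1; mR−mL=-24/17 → turn -1·90°
n=5: pose=(4,-8,N); sL=60/37, sR=60/73; mL=5490/2701, mR=3270/2701; mL+mR=120/37 → advance +1; mR−mL=-60/73 → turn -1·90°

0 120/149 24/17 3828/2533 252/2533 5 -8 W
1 60/37 60/73 5490/2701 3270/2701 4 -8 N
2 120/169 8/15 2476/2535 1124/2535 4 -7 E
3 30/61 30/41 2145/2501 315/2501 5 -7 S
4 120/149 24/17 3828/2533 252/2533 5 -8 W
5 60/37 60/73 5490/2701 3270/2701 4 -8 N
final 4 -7 E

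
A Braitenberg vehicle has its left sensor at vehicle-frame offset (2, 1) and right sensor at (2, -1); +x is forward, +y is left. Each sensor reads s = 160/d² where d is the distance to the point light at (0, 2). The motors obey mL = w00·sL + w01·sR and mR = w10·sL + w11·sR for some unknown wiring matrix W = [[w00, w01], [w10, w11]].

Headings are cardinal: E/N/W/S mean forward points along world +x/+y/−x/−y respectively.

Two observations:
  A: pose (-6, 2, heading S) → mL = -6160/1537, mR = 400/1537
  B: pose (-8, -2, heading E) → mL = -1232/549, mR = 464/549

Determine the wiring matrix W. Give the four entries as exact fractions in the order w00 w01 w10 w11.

obs A: pose=(-6,2,S) → sL=160/29, sR=160/53, mL=-6160/1537, mR=400/1537
obs B: pose=(-8,-2,E) → sL=32/9, sR=160/61, mL=-1232/549, mR=464/549
sensor matrix S = [[160/29, 160/53], [32/9, 160/61]]; det S = 3153920/843813
solve [mL_A; mL_B] = S·[w00; w01] and [mR_A; mR_B] = S·[w10; w11]:
  w00 = -1, w01 = 1/2, w10 = -1/2, w11 = 1

-1 1/2 -1/2 1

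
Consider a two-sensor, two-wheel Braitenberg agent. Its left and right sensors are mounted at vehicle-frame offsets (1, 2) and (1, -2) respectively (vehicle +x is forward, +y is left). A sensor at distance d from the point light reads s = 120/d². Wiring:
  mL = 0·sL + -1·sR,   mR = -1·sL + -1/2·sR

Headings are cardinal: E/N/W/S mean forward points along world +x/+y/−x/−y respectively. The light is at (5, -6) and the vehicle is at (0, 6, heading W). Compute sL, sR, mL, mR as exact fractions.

left sensor world pos  = (-1, 4); dL² = 136
right sensor world pos = (-1, 8); dR² = 232
sL = 120/136 = 15/17
sR = 120/232 = 15/29
mL = 0·sL + -1·sR = -15/29
mR = -1·sL + -1/2·sR = -1125/986

15/17 15/29 -15/29 -1125/986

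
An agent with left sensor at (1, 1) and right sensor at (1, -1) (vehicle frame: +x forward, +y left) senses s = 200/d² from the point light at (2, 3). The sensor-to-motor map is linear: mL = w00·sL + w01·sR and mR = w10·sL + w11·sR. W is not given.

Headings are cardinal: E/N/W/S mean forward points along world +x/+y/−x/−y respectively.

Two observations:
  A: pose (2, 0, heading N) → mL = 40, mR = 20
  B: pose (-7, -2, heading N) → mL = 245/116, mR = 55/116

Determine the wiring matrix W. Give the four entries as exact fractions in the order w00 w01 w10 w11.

1/2 1/2 1 -1/2

obs A: pose=(2,0,N) → sL=40, sR=40, mL=40, mR=20
obs B: pose=(-7,-2,N) → sL=50/29, sR=5/2, mL=245/116, mR=55/116
sensor matrix S = [[40, 40], [50/29, 5/2]]; det S = 900/29
solve [mL_A; mL_B] = S·[w00; w01] and [mR_A; mR_B] = S·[w10; w11]:
  w00 = 1/2, w01 = 1/2, w10 = 1, w11 = -1/2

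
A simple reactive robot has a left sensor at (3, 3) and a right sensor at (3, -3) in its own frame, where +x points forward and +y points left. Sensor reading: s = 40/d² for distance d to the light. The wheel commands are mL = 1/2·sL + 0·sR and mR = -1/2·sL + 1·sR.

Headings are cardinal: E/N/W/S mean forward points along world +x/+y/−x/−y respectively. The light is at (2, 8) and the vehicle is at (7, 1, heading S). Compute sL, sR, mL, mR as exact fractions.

left sensor world pos  = (10, -2); dL² = 164
right sensor world pos = (4, -2); dR² = 104
sL = 40/164 = 10/41
sR = 40/104 = 5/13
mL = 1/2·sL + 0·sR = 5/41
mR = -1/2·sL + 1·sR = 140/533

10/41 5/13 5/41 140/533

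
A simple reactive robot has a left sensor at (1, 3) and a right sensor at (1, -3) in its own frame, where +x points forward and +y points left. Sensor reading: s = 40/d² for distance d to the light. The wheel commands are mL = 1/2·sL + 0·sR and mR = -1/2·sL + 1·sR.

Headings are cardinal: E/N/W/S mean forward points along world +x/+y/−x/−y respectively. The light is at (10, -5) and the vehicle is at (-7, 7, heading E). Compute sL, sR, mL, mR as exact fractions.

left sensor world pos  = (-6, 10); dL² = 481
right sensor world pos = (-6, 4); dR² = 337
sL = 40/481 = 40/481
sR = 40/337 = 40/337
mL = 1/2·sL + 0·sR = 20/481
mR = -1/2·sL + 1·sR = 12500/162097

40/481 40/337 20/481 12500/162097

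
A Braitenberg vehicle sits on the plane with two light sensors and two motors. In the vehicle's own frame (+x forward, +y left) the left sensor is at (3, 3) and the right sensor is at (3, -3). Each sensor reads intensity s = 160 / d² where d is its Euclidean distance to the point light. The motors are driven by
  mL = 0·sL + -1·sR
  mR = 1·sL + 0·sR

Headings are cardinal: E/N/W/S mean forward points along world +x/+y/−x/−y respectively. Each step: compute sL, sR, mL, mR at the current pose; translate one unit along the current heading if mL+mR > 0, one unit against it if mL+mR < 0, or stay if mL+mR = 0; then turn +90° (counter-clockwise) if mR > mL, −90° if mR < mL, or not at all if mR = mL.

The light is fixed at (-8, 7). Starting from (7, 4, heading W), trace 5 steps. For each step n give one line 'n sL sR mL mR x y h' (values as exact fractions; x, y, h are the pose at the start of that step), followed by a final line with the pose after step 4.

0 8/9 10/9 -10/9 8/9 7 4 W
1 160/397 32/41 -32/41 160/397 8 4 S
2 80/181 80/193 -80/193 80/181 8 5 E
3 160/197 160/401 -160/401 160/197 9 5 N
4 40/53 4/5 -4/5 40/53 9 6 W
final 10 6 S

n=0: pose=(7,4,W); sL=8/9, sR=10/9; mL=-10/9, mR=8/9; mL+mR=-2/9 → advance -1; mR−mL=2 → turn +1·90°
n=1: pose=(8,4,S); sL=160/397, sR=32/41; mL=-32/41, mR=160/397; mL+mR=-6144/16277 → advance -1; mR−mL=19264/16277 → turn +1·90°
n=2: pose=(8,5,E); sL=80/181, sR=80/193; mL=-80/193, mR=80/181; mL+mR=960/34933 → advance +1; mR−mL=29920/34933 → turn +1·90°
n=3: pose=(9,5,N); sL=160/197, sR=160/401; mL=-160/401, mR=160/197; mL+mR=32640/78997 → advance +1; mR−mL=95680/78997 → turn +1·90°
n=4: pose=(9,6,W); sL=40/53, sR=4/5; mL=-4/5, mR=40/53; mL+mR=-12/265 → advance -1; mR−mL=412/265 → turn +1·90°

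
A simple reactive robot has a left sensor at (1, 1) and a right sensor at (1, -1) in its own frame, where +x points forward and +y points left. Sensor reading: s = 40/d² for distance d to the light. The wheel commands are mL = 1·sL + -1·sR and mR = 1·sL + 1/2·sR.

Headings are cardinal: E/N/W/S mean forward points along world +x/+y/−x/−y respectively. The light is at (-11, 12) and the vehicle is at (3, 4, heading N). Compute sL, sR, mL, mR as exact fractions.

left sensor world pos  = (2, 5); dL² = 218
right sensor world pos = (4, 5); dR² = 274
sL = 40/218 = 20/109
sR = 40/274 = 20/137
mL = 1·sL + -1·sR = 560/14933
mR = 1·sL + 1/2·sR = 3830/14933

20/109 20/137 560/14933 3830/14933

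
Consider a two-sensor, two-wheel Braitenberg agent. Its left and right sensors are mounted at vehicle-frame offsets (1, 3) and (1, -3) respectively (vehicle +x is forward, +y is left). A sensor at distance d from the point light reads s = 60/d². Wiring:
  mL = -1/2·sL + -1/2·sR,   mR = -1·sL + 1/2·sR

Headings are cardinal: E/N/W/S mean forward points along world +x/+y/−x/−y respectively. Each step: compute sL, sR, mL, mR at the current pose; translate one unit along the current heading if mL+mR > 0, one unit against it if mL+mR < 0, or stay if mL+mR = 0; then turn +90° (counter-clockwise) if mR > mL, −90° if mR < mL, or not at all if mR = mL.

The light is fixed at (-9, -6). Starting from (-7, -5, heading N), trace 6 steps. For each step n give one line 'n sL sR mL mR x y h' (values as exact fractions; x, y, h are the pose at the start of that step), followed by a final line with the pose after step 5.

n=0: pose=(-7,-5,N); sL=12, sR=60/29; mL=-204/29, mR=-318/29; mL+mR=-18 → advance -1; mR−mL=-114/29 → turn -1·90°
n=1: pose=(-7,-6,E); sL=10/3, sR=10/3; mL=-10/3, mR=-5/3; mL+mR=-5 → advance -1; mR−mL=5/3 → turn +1·90°
n=2: pose=(-8,-6,N); sL=12, sR=60/17; mL=-132/17, mR=-174/17; mL+mR=-18 → advance -1; mR−mL=-42/17 → turn -1·90°
n=3: pose=(-8,-7,E); sL=15/2, sR=3; mL=-21/4, mR=-6; mL+mR=-45/4 → advance -1; mR−mL=-3/4 → turn -1·90°
n=4: pose=(-9,-7,S); sL=60/13, sR=60/13; mL=-60/13, mR=-30/13; mL+mR=-90/13 → advance -1; mR−mL=30/13 → turn +1·90°
n=5: pose=(-9,-6,E); sL=6, sR=6; mL=-6, mR=-3; mL+mR=-9 → advance -1; mR−mL=3 → turn +1·90°

0 12 60/29 -204/29 -318/29 -7 -5 N
1 10/3 10/3 -10/3 -5/3 -7 -6 E
2 12 60/17 -132/17 -174/17 -8 -6 N
3 15/2 3 -21/4 -6 -8 -7 E
4 60/13 60/13 -60/13 -30/13 -9 -7 S
5 6 6 -6 -3 -9 -6 E
final -10 -6 N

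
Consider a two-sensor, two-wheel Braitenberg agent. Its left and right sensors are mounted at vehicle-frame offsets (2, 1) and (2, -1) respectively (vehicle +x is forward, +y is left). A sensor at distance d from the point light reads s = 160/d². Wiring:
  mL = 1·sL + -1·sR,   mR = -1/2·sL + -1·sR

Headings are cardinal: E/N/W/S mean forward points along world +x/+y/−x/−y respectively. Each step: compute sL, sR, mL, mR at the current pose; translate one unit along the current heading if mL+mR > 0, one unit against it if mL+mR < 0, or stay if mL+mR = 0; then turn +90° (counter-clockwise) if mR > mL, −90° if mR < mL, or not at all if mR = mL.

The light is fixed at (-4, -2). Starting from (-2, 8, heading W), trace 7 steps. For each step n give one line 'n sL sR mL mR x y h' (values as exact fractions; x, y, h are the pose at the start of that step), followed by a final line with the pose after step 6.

0 160/81 160/121 6400/9801 -22640/9801 -2 8 W
1 40/37 1 3/37 -57/37 -1 8 N
2 32/25 160/89 -1152/2225 -5424/2225 -1 7 E
3 80/29 16/5 -64/145 -664/145 -2 7 S
4 160/81 160/121 6400/9801 -22640/9801 -2 8 W
5 40/37 1 3/37 -57/37 -1 8 N
6 32/25 160/89 -1152/2225 -5424/2225 -1 7 E
final -2 7 S

n=0: pose=(-2,8,W); sL=160/81, sR=160/121; mL=6400/9801, mR=-22640/9801; mL+mR=-16240/9801 → advance -1; mR−mL=-80/27 → turn -1·90°
n=1: pose=(-1,8,N); sL=40/37, sR=1; mL=3/37, mR=-57/37; mL+mR=-54/37 → advance -1; mR−mL=-60/37 → turn -1·90°
n=2: pose=(-1,7,E); sL=32/25, sR=160/89; mL=-1152/2225, mR=-5424/2225; mL+mR=-6576/2225 → advance -1; mR−mL=-48/25 → turn -1·90°
n=3: pose=(-2,7,S); sL=80/29, sR=16/5; mL=-64/145, mR=-664/145; mL+mR=-728/145 → advance -1; mR−mL=-120/29 → turn -1·90°
n=4: pose=(-2,8,W); sL=160/81, sR=160/121; mL=6400/9801, mR=-22640/9801; mL+mR=-16240/9801 → advance -1; mR−mL=-80/27 → turn -1·90°
n=5: pose=(-1,8,N); sL=40/37, sR=1; mL=3/37, mR=-57/37; mL+mR=-54/37 → advance -1; mR−mL=-60/37 → turn -1·90°
n=6: pose=(-1,7,E); sL=32/25, sR=160/89; mL=-1152/2225, mR=-5424/2225; mL+mR=-6576/2225 → advance -1; mR−mL=-48/25 → turn -1·90°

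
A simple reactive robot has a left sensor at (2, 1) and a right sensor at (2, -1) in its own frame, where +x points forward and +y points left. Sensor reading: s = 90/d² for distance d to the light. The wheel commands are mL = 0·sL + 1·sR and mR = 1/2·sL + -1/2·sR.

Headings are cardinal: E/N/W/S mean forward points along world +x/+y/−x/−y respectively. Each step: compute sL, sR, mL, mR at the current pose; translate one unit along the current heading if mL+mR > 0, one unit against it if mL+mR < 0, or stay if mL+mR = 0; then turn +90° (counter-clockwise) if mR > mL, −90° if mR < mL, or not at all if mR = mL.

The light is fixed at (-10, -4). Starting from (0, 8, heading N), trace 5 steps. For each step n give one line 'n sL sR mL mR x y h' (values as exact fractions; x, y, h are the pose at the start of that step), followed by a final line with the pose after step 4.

0 90/277 90/317 90/317 1800/87809 0 8 N
1 9/34 5/16 5/16 -13/544 0 9 E
2 18/53 90/221 90/221 -396/11713 1 9 S
3 45/101 9/25 9/25 108/2525 1 8 W
4 90/277 90/317 90/317 1800/87809 0 8 N
final 0 9 E

n=0: pose=(0,8,N); sL=90/277, sR=90/317; mL=90/317, mR=1800/87809; mL+mR=26730/87809 → advance +1; mR−mL=-23130/87809 → turn -1·90°
n=1: pose=(0,9,E); sL=9/34, sR=5/16; mL=5/16, mR=-13/544; mL+mR=157/544 → advance +1; mR−mL=-183/544 → turn -1·90°
n=2: pose=(1,9,S); sL=18/53, sR=90/221; mL=90/221, mR=-396/11713; mL+mR=4374/11713 → advance +1; mR−mL=-5166/11713 → turn -1·90°
n=3: pose=(1,8,W); sL=45/101, sR=9/25; mL=9/25, mR=108/2525; mL+mR=1017/2525 → advance +1; mR−mL=-801/2525 → turn -1·90°
n=4: pose=(0,8,N); sL=90/277, sR=90/317; mL=90/317, mR=1800/87809; mL+mR=26730/87809 → advance +1; mR−mL=-23130/87809 → turn -1·90°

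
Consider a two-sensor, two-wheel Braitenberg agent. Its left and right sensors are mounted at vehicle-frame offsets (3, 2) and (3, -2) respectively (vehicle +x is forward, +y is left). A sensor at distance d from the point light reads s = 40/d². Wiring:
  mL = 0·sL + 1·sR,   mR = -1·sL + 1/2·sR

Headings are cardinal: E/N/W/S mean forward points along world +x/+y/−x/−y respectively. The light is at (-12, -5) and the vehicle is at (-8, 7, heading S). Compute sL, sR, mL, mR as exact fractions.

40/117 8/17 8/17 -212/1989

left sensor world pos  = (-6, 4); dL² = 117
right sensor world pos = (-10, 4); dR² = 85
sL = 40/117 = 40/117
sR = 40/85 = 8/17
mL = 0·sL + 1·sR = 8/17
mR = -1·sL + 1/2·sR = -212/1989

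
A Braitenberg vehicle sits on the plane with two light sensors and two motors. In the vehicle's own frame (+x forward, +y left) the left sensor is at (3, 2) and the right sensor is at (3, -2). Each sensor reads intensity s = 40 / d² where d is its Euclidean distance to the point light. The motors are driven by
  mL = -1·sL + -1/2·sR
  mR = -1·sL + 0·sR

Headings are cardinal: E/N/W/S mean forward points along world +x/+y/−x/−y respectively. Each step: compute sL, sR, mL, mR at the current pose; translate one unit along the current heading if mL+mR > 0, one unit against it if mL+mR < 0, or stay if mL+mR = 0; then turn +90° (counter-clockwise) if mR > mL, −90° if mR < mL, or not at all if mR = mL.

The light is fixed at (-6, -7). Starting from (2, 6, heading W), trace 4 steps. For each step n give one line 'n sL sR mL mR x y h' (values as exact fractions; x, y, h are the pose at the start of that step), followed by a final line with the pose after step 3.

0 20/73 4/25 -646/1825 -20/73 2 6 W
1 40/221 40/149 -10380/32929 -40/221 3 6 S
2 1/10 5/36 -61/360 -1/10 3 7 E
3 8/65 40/389 -4412/25285 -8/65 2 7 N
final 2 6 W

n=0: pose=(2,6,W); sL=20/73, sR=4/25; mL=-646/1825, mR=-20/73; mL+mR=-1146/1825 → advance -1; mR−mL=2/25 → turn +1·90°
n=1: pose=(3,6,S); sL=40/221, sR=40/149; mL=-10380/32929, mR=-40/221; mL+mR=-16340/32929 → advance -1; mR−mL=20/149 → turn +1·90°
n=2: pose=(3,7,E); sL=1/10, sR=5/36; mL=-61/360, mR=-1/10; mL+mR=-97/360 → advance -1; mR−mL=5/72 → turn +1·90°
n=3: pose=(2,7,N); sL=8/65, sR=40/389; mL=-4412/25285, mR=-8/65; mL+mR=-7524/25285 → advance -1; mR−mL=20/389 → turn +1·90°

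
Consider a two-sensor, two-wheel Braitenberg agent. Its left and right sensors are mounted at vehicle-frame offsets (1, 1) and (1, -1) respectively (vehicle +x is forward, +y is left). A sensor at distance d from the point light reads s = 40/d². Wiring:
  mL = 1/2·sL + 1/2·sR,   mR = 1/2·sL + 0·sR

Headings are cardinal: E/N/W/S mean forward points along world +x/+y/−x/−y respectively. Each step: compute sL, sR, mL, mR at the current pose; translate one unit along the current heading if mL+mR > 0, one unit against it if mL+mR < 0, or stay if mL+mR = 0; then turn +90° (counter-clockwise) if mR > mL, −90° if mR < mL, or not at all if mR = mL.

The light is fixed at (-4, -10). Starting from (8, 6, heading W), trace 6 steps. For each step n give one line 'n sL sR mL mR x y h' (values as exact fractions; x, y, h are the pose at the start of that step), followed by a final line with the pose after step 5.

0 20/173 4/41 756/7093 10/173 8 6 W
1 40/389 40/433 16440/168437 20/389 7 6 N
2 10/117 1/10 217/2340 5/117 7 7 E
3 8/85 40/377 3208/32045 4/85 8 7 S
4 20/173 4/41 756/7093 10/173 8 6 W
5 40/389 40/433 16440/168437 20/389 7 6 N
final 7 7 E

n=0: pose=(8,6,W); sL=20/173, sR=4/41; mL=756/7093, mR=10/173; mL+mR=1166/7093 → advance +1; mR−mL=-2/41 → turn -1·90°
n=1: pose=(7,6,N); sL=40/389, sR=40/433; mL=16440/168437, mR=20/389; mL+mR=25100/168437 → advance +1; mR−mL=-20/433 → turn -1·90°
n=2: pose=(7,7,E); sL=10/117, sR=1/10; mL=217/2340, mR=5/117; mL+mR=317/2340 → advance +1; mR−mL=-1/20 → turn -1·90°
n=3: pose=(8,7,S); sL=8/85, sR=40/377; mL=3208/32045, mR=4/85; mL+mR=4716/32045 → advance +1; mR−mL=-20/377 → turn -1·90°
n=4: pose=(8,6,W); sL=20/173, sR=4/41; mL=756/7093, mR=10/173; mL+mR=1166/7093 → advance +1; mR−mL=-2/41 → turn -1·90°
n=5: pose=(7,6,N); sL=40/389, sR=40/433; mL=16440/168437, mR=20/389; mL+mR=25100/168437 → advance +1; mR−mL=-20/433 → turn -1·90°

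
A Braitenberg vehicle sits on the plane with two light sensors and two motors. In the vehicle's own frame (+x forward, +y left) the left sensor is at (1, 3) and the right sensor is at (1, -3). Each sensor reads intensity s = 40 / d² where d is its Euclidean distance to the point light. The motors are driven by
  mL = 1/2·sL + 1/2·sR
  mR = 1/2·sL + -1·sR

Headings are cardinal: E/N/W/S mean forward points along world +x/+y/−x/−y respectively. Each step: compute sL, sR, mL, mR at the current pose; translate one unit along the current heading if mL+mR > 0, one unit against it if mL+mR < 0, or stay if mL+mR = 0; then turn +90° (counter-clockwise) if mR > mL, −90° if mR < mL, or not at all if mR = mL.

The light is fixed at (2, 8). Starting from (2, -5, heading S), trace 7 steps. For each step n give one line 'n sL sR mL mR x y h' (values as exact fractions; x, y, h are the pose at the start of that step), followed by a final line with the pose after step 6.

0 8/41 8/41 8/41 -4/41 2 -5 S
1 4/29 20/61 412/1769 -458/1769 2 -6 W
2 40/173 8/37 1432/6401 -644/6401 3 -6 N
3 5/13 2/13 7/26 1/26 3 -5 E
4 40/221 40/197 8360/43537 -4900/43537 4 -5 S
5 4/29 20/61 412/1769 -458/1769 4 -6 W
6 40/169 8/41 1496/6929 -532/6929 5 -6 N
final 5 -5 E

n=0: pose=(2,-5,S); sL=8/41, sR=8/41; mL=8/41, mR=-4/41; mL+mR=4/41 → advance +1; mR−mL=-12/41 → turn -1·90°
n=1: pose=(2,-6,W); sL=4/29, sR=20/61; mL=412/1769, mR=-458/1769; mL+mR=-46/1769 → advance -1; mR−mL=-30/61 → turn -1·90°
n=2: pose=(3,-6,N); sL=40/173, sR=8/37; mL=1432/6401, mR=-644/6401; mL+mR=788/6401 → advance +1; mR−mL=-12/37 → turn -1·90°
n=3: pose=(3,-5,E); sL=5/13, sR=2/13; mL=7/26, mR=1/26; mL+mR=4/13 → advance +1; mR−mL=-3/13 → turn -1·90°
n=4: pose=(4,-5,S); sL=40/221, sR=40/197; mL=8360/43537, mR=-4900/43537; mL+mR=3460/43537 → advance +1; mR−mL=-60/197 → turn -1·90°
n=5: pose=(4,-6,W); sL=4/29, sR=20/61; mL=412/1769, mR=-458/1769; mL+mR=-46/1769 → advance -1; mR−mL=-30/61 → turn -1·90°
n=6: pose=(5,-6,N); sL=40/169, sR=8/41; mL=1496/6929, mR=-532/6929; mL+mR=964/6929 → advance +1; mR−mL=-12/41 → turn -1·90°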